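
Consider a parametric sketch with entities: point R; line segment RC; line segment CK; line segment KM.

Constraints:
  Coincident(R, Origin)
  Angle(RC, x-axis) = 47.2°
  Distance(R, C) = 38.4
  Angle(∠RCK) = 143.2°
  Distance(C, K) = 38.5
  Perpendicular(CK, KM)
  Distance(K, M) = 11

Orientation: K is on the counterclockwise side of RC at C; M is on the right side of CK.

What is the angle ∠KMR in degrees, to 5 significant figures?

63.848°

R is at the origin; RC runs at 47.2° with length 38.4, so C = 38.4·(cos 47.2°, sin 47.2°) = (26.091, 28.175). ∠RCK = 143.2°, so CK runs at 47.2° + (180° − 143.2°) = 84.000° from the x-axis; with |CK| = 38.5, K = C + 38.5·(cos 84.000°, sin 84.000°) = (30.115, 66.464). CK ⟂ KM; with |KM| = 11.0 on the right of CK, M = K + 11.0·(0.99452, -0.10453) = (41.055, 65.315). Then cos ∠KMR = MK·MR / (|MK||MR|), giving 63.848°.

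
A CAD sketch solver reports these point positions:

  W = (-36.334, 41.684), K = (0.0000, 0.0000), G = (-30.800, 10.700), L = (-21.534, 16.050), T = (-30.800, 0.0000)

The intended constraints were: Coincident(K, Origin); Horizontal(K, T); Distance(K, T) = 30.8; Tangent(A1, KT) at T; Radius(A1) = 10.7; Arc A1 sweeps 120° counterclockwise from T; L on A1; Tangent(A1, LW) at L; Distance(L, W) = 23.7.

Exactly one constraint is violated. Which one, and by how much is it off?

Distance(L, W) = 23.7 — off by 5.90.

K = (0.00, 0.00) ✓; K.y = 0.00, T.y = 0.00 ✓; |KT| = 30.80 ✓; ∠(GT, TK) = 90.00° ✓; |GT| = 10.70 ✓; bearing(G→L) − bearing(G→T) = 120.0° ✓; |GL| = 10.70 ✓; ∠(GL, LW) = 90.00° ✓; |LW| = 29.60 ✗.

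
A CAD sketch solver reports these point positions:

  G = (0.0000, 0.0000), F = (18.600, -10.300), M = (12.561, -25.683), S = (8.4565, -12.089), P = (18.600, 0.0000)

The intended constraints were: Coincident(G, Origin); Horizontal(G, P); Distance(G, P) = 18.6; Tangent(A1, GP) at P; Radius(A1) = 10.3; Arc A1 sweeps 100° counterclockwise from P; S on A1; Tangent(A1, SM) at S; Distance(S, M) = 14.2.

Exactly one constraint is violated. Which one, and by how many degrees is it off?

Tangent(A1, SM) at S — off by 6.80°.

G = (0.00, 0.00) ✓; G.y = 0.00, P.y = 0.00 ✓; |GP| = 18.60 ✓; ∠(FP, PG) = 90.00° ✓; |FP| = 10.30 ✓; bearing(F→S) − bearing(F→P) = 100.0° ✓; |FS| = 10.30 ✓; ∠(FS, SM) = 83.20° ✗; |SM| = 14.20 ✓.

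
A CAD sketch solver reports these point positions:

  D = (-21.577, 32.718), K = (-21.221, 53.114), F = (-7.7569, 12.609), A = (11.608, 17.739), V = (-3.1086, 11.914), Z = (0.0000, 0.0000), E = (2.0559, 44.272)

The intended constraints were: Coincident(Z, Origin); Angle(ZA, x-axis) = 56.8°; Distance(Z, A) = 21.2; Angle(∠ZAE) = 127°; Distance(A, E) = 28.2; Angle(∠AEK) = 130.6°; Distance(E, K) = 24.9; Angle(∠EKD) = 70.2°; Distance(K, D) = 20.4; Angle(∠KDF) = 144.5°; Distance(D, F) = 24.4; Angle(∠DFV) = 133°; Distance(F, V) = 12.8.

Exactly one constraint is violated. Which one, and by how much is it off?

Distance(F, V) = 12.8 — off by 8.10.

Z = (0.00, 0.00) ✓; ZA at 56.80° ✓; |ZA| = 21.20 ✓; ∠ZAE = 127.0° ✓; |AE| = 28.20 ✓; ∠AEK = 130.6° ✓; |EK| = 24.90 ✓; ∠EKD = 70.20° ✓; |KD| = 20.40 ✓; ∠KDF = 144.5° ✓; |DF| = 24.40 ✓; ∠DFV = 133.0° ✓; |FV| = 4.700 ✗.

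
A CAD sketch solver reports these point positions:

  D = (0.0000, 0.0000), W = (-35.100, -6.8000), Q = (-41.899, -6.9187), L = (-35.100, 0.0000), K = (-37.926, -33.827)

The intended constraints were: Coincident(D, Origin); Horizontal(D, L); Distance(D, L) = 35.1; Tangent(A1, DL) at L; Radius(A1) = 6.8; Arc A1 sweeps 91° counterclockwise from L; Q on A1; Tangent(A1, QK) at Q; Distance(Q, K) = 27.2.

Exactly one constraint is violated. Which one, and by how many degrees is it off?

Tangent(A1, QK) at Q — off by 7.40°.

D = (0.00, 0.00) ✓; D.y = 0.00, L.y = 0.00 ✓; |DL| = 35.10 ✓; ∠(WL, LD) = 90.00° ✓; |WL| = 6.800 ✓; bearing(W→Q) − bearing(W→L) = 91.00° ✓; |WQ| = 6.800 ✓; ∠(WQ, QK) = 82.60° ✗; |QK| = 27.20 ✓.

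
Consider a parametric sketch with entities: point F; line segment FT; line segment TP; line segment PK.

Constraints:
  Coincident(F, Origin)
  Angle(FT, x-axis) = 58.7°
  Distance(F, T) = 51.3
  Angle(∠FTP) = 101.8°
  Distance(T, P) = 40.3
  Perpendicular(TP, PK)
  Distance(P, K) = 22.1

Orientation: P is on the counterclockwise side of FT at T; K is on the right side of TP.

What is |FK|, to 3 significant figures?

88.4

∠FTP = 101.8°, so TP runs at 58.7° + (180° − 101.8°) = 137° from the x-axis; with |TP| = 40.3, P = T + 40.3·(cos 137°, sin 137°) = (-2.77, 71.4). TP is perpendicular to PK; with |PK| = 22.1 on the right of TP, K = P + 22.1·(0.683, 0.730) = (12.3, 87.5). Then |FK| = |K − F| = 88.4.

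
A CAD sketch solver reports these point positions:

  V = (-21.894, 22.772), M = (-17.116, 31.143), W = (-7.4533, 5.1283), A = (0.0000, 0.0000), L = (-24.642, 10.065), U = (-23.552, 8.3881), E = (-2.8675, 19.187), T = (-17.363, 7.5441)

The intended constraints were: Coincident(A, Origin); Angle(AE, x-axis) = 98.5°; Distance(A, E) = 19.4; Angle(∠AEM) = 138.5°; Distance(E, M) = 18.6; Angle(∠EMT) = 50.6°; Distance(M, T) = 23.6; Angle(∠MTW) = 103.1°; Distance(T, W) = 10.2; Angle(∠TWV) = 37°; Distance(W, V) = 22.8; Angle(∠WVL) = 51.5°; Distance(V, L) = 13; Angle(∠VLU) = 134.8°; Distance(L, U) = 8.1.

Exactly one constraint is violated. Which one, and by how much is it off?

Distance(L, U) = 8.1 — off by 6.10.

A = (0.00, 0.00) ✓; AE at 98.50° ✓; |AE| = 19.40 ✓; ∠AEM = 138.5° ✓; |EM| = 18.60 ✓; ∠EMT = 50.60° ✓; |MT| = 23.60 ✓; ∠MTW = 103.1° ✓; |TW| = 10.20 ✓; ∠TWV = 37.00° ✓; |WV| = 22.80 ✓; ∠WVL = 51.50° ✓; |VL| = 13.00 ✓; ∠VLU = 134.8° ✓; |LU| = 2.000 ✗.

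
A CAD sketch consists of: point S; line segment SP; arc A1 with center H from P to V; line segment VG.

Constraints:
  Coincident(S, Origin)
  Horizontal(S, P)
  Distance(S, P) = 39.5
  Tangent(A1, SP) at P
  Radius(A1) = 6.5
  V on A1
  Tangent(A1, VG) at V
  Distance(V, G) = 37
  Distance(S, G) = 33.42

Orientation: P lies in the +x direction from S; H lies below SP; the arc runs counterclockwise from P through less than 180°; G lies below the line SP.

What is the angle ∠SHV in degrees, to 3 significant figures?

29.1°

S is at the origin; SP is horizontal with |SP| = 39.5 and P on the +x side, so P = (39.5, 0.00). Tangency of A1 to SP means the radius HP is perpendicular to SP, so H = P + (0, -6.5) = (39.5, -6.50). Since HV ⟂ VG (tangency), |HG| = √(6.5² + 37.0²) = 37.6 regardless of where V sits on A1. So G lies on both circle(S, 33.42) and circle(H, 37.6); the below-SP intersection is G = (11.4, -31.4). V is the foot of the tangent from G: V = (34.4, -2.46).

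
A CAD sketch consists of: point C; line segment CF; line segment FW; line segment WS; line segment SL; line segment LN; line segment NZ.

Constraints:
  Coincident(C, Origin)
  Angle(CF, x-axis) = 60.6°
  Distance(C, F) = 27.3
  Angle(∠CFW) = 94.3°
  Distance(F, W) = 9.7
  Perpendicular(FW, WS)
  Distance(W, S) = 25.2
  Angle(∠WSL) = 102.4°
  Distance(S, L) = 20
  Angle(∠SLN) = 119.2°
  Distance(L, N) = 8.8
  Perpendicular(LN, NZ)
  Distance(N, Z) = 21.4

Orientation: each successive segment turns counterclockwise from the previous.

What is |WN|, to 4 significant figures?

34.19

C is at the origin; CF runs at 60.6° with length 27.3, so F = (13.40, 23.78). ∠CFW = 94.3° gives FW at 146.3° from the x-axis; with |FW| = 9.7, W = (5.332, 29.17). FW ⟂ WS, so WS runs at -123.7°; with |WS| = 25.2, S = (-8.650, 8.201). ∠WSL = 102.4° gives SL at -46.10° from the x-axis; with |SL| = 20.0, L = (5.218, -6.210). ∠SLN = 119.2° gives LN at 14.70° from the x-axis; with |LN| = 8.8, N = (13.73, -3.977). Then |WN| = |N − W| = 34.19.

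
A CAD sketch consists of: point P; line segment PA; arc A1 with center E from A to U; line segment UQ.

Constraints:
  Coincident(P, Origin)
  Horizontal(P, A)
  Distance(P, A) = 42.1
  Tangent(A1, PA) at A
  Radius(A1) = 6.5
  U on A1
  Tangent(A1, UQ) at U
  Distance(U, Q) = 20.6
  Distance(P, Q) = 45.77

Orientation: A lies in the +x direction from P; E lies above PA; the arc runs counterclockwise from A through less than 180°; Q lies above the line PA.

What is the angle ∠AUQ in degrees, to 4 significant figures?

118.9°

Checks: |EU| = 6.500 ✓; ∠(EU, UQ) = 90.00° ✓; |UQ| = 20.60 ✓; |PQ| = 45.77 ✓.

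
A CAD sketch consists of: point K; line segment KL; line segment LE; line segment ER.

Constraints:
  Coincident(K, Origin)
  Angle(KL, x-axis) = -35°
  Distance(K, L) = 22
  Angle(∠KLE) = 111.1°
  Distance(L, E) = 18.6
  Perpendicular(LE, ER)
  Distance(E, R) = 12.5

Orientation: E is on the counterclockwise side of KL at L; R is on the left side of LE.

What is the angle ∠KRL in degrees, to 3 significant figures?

50.7°

K is at the origin; KL runs at -35.0° with length 22.0, so L = 22.0·(cos -35.0°, sin -35.0°) = (18.0, -12.6). ∠KLE = 111.1°, so LE runs at -35.0° + (180° − 111.1°) = 33.9° from the x-axis; with |LE| = 18.6, E = L + 18.6·(cos 33.9°, sin 33.9°) = (33.5, -2.24). LE ⟂ ER; with |ER| = 12.5 on the left of LE, R = E + 12.5·(-0.558, 0.830) = (26.5, 8.13). Then cos ∠KRL = RK·RL / (|RK||RL|), giving 50.7°.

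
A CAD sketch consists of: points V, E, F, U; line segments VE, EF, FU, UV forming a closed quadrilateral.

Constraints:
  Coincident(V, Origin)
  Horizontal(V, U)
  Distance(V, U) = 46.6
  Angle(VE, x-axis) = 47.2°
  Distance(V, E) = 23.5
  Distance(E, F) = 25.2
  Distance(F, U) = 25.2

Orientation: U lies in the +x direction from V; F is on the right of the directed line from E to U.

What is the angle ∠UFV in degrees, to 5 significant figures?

145.99°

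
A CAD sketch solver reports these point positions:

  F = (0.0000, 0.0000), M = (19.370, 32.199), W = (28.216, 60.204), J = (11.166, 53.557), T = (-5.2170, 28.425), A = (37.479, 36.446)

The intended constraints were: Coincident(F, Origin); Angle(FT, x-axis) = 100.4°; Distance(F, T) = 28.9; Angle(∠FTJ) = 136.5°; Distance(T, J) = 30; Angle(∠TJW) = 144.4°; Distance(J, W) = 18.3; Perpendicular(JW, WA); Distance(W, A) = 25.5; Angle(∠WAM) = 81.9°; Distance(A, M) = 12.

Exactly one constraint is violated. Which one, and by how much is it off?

Distance(A, M) = 12 — off by 6.60.

F = (0.00, 0.00) ✓; FT at 100.4° ✓; |FT| = 28.90 ✓; ∠FTJ = 136.5° ✓; |TJ| = 30.00 ✓; ∠TJW = 144.4° ✓; |JW| = 18.30 ✓; ∠(JW, WA) = 90.00° ✓; |WA| = 25.50 ✓; ∠WAM = 81.90° ✓; |AM| = 18.60 ✗.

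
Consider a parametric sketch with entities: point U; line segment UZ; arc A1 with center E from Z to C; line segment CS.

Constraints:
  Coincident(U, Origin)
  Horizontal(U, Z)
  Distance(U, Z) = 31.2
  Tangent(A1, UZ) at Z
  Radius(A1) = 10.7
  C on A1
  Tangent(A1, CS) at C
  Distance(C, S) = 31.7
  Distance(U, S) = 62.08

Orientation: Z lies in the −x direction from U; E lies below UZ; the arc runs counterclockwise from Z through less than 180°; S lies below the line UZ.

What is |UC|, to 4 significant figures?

42.62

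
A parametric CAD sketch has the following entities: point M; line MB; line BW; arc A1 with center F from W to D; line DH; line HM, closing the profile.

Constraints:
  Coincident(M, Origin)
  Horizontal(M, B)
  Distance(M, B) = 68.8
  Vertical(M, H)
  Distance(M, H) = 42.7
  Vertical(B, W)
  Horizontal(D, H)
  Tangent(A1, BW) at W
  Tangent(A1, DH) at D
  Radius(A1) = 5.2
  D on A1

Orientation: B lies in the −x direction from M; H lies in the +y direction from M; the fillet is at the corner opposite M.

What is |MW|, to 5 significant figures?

78.356

M is at the origin; M and B share the same y with |MB| = 68.8 and B on the −x side, so B = (-68.800, 0.0000). M and H share the same x with |MH| = 42.7 and H on the +y side, so H = (0.0000, 42.700). The virtual corner opposite M is at (-68.800, 42.700). Since A1 is tangent to BW there, FW ⟂ BW and tangency of A1 to DH means the radius FD is perpendicular to DH, with radius 5.2, so the center F sits 5.2 in from both sides at F = (-63.600, 37.500). That places the tangent points at W = (-68.800, 37.500) on BW and D = (-63.600, 42.700) on DH. Then |MW| = |W − M| = 78.356.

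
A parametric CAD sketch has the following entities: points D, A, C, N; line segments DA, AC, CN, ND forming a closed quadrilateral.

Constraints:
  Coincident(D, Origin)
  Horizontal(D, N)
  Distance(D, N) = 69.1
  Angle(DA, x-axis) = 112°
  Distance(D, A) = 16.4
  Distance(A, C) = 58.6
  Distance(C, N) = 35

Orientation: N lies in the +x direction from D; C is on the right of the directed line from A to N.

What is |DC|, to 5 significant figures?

45.298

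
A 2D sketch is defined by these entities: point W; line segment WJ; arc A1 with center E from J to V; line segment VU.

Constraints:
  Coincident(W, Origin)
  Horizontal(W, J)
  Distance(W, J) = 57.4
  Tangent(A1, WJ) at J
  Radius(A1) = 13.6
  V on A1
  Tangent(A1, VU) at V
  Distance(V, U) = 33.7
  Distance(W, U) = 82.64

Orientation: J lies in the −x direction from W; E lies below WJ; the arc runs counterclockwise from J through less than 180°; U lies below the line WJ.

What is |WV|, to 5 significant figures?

72.523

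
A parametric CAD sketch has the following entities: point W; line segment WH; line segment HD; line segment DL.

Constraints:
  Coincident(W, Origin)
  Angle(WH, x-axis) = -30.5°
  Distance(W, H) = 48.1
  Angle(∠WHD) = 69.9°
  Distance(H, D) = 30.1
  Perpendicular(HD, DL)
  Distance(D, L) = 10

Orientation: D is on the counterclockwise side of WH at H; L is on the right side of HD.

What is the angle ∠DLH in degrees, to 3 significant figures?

71.6°

W is at the origin; WH runs at -30.5° with length 48.1, so H = 48.1·(cos -30.5°, sin -30.5°) = (41.4, -24.4). ∠WHD = 69.9°, so HD runs at -30.5° + (180° − 69.9°) = 79.6° from the x-axis; with |HD| = 30.1, D = H + 30.1·(cos 79.6°, sin 79.6°) = (46.9, 5.19). HD ⟂ DL; with |DL| = 10.0 on the right of HD, L = D + 10.0·(0.984, -0.181) = (56.7, 3.39). Then cos ∠DLH = LD·LH / (|LD||LH|), giving 71.6°.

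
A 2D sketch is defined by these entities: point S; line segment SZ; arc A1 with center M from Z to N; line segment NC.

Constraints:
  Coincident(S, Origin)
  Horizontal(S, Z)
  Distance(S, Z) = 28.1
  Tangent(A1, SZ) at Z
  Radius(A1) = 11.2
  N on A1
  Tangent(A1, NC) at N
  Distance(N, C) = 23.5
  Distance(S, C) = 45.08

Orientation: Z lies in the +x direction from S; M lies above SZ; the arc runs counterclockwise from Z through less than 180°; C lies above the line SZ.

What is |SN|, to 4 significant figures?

41.34

S is at the origin; SZ is horizontal with |SZ| = 28.1 and Z on the +x side, so Z = (28.10, 0.000). The tangent condition forces MZ to be normal to SZ, so M = Z + (0, 11.2) = (28.10, 11.20). Since MN ⟂ NC (tangency), |MC| = √(11.2² + 23.5²) = 26.03 regardless of where N sits on A1. So C lies on both circle(S, 45.08) and circle(M, 26.03); the above-SZ intersection is C = (25.59, 37.11). N is the foot of the tangent from C: N = (37.70, 16.97).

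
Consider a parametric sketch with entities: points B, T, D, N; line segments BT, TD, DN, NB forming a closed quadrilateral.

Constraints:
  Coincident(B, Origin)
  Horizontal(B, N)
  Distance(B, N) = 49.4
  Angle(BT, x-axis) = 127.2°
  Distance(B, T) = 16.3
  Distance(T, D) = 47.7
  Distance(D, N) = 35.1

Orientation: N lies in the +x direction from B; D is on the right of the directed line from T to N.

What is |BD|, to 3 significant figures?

31.5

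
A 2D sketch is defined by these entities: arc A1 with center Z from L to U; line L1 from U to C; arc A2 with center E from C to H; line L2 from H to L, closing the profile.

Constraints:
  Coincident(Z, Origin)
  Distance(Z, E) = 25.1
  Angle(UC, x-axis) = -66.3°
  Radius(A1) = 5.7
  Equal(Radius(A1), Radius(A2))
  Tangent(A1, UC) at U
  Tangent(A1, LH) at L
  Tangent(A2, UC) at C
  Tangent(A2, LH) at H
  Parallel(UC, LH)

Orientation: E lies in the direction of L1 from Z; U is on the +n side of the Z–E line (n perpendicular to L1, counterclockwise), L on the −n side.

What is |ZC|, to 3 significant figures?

25.7

The slot axis is L1's direction at -66.3°, so u = (cos -66.3°, sin -66.3°) = (0.402, -0.916) and n = (−sin -66.3°, cos -66.3°) = (0.916, 0.402). Z is at the origin and E lies 25.1 along u from Z, so E = 25.1·u = (10.1, -23.0). Tangency of A1 to both parallel lines with radius 5.7 puts U and L at Z ± 5.7·n: U = (5.22, 2.29), L = (-5.22, -2.29). Equal radii place C and H the same way about E: C = E + 5.7·n = (15.3, -20.7), H = E − 5.7·n = (4.87, -25.3). Then |ZC| = |C − Z| = 25.7.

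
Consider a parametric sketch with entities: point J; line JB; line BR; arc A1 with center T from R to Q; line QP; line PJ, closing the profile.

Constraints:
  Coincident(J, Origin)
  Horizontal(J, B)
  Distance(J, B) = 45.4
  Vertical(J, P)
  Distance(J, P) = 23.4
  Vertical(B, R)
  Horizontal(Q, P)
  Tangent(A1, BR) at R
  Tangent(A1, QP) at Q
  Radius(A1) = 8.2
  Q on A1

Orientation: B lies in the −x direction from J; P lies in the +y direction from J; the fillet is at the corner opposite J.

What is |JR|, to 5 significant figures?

47.877

The virtual corner opposite J is at (-45.400, 23.400). Tangency of A1 to BR means the radius TR is perpendicular to BR and since A1 is tangent to QP there, TQ ⟂ QP, with radius 8.2, so the center T sits 8.2 in from both sides at T = (-37.200, 15.200). That places the tangent points at R = (-45.400, 15.200) on BR and Q = (-37.200, 23.400) on QP. Then |JR| = |R − J| = 47.877.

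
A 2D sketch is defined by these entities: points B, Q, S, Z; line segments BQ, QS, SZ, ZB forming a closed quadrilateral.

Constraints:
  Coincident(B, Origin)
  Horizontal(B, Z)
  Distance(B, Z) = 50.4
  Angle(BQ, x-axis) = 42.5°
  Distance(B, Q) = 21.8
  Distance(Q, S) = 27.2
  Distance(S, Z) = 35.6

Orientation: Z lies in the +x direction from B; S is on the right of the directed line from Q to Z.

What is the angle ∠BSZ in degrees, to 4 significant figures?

123.4°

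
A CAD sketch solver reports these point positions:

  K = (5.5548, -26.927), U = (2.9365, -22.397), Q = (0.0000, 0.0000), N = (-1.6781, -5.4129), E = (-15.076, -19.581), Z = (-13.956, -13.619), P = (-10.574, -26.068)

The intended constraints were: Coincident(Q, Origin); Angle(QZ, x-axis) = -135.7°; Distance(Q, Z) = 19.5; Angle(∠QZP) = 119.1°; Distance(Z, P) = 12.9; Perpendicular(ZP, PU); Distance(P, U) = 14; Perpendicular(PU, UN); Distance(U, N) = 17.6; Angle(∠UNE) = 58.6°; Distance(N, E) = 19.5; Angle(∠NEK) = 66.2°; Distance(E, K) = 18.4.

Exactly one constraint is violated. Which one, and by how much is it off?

Distance(E, K) = 18.4 — off by 3.50.

Q = (0.00, 0.00) ✓; QZ at -135.7° ✓; |QZ| = 19.50 ✓; ∠QZP = 119.1° ✓; |ZP| = 12.90 ✓; ∠(ZP, PU) = 90.00° ✓; |PU| = 14.00 ✓; ∠(PU, UN) = 90.00° ✓; |UN| = 17.60 ✓; ∠UNE = 58.60° ✓; |NE| = 19.50 ✓; ∠NEK = 66.20° ✓; |EK| = 21.90 ✗.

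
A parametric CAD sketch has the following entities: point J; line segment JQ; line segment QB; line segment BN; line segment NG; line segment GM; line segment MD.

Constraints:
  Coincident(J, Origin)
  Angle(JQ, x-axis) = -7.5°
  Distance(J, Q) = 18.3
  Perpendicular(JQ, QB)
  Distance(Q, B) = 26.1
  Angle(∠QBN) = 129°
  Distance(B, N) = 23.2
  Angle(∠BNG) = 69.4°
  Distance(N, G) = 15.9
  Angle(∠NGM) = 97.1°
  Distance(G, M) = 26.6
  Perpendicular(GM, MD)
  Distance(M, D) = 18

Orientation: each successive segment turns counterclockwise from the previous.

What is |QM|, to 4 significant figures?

14.19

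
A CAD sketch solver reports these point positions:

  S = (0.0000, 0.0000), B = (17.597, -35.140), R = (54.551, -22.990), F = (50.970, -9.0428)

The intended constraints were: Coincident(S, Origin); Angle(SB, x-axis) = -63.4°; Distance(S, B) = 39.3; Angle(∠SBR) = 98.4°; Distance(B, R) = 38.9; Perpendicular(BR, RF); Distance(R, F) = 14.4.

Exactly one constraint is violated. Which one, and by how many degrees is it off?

Perpendicular(BR, RF) — off by 3.80°.

S = (0.00, 0.00) ✓; SB at -63.40° ✓; |SB| = 39.30 ✓; ∠SBR = 98.40° ✓; |BR| = 38.90 ✓; ∠(BR, RF) = 86.20° ✗; |RF| = 14.40 ✓.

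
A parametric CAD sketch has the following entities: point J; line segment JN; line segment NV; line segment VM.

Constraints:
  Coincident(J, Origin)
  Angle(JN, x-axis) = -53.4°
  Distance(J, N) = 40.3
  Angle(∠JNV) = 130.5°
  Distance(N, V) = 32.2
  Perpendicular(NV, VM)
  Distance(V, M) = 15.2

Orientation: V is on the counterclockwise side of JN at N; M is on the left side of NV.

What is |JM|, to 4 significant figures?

60.38

J is at the origin; JN runs at -53.4° with length 40.3, so N = 40.3·(cos -53.4°, sin -53.4°) = (24.03, -32.35). ∠JNV = 130.5°, so NV runs at -53.4° + (180° − 130.5°) = -3.900° from the x-axis; with |NV| = 32.2, V = N + 32.2·(cos -3.900°, sin -3.900°) = (56.15, -34.54). The perpendicularity gives VM at right angles to NV; with |VM| = 15.2 on the left of NV, M = V + 15.2·(0.06802, 0.9977) = (57.19, -19.38). Then |JM| = |M − J| = 60.38.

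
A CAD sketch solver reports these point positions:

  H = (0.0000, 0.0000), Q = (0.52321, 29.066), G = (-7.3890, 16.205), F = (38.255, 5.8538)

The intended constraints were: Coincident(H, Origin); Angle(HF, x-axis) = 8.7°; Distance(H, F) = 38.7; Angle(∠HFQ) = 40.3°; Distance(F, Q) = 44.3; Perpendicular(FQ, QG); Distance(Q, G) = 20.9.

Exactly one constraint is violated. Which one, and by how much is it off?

Distance(Q, G) = 20.9 — off by 5.80.

H = (0.00, 0.00) ✓; HF at 8.700° ✓; |HF| = 38.70 ✓; ∠HFQ = 40.30° ✓; |FQ| = 44.30 ✓; ∠(FQ, QG) = 90.00° ✓; |QG| = 15.10 ✗.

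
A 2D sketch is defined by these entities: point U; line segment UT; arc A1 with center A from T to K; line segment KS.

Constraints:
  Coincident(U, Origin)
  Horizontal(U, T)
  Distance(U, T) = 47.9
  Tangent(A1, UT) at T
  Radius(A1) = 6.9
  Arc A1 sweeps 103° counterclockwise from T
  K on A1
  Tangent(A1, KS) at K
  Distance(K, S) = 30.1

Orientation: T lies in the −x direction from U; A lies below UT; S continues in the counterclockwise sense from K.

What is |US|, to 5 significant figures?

60.969

U is at the origin; UT is horizontal with |UT| = 47.9 and T on the −x side, so T = (-47.900, 0.0000). Since A1 is tangent to UT there, AT ⟂ UT, so A = T + (0, -6.9) = (-47.900, -6.9000). On A1, T sits at bearing 90° from A; a 103° counterclockwise sweep puts K at bearing 193°, so K = A + 6.9·(cos 193°, sin 193°) = (-54.623, -8.4522). The tangent condition forces AK to be normal to KS, so KS runs along (−sin 193°, cos 193°); with |KS| = 30.1, S = (-47.852, -37.781). Then |US| = |S − U| = 60.969.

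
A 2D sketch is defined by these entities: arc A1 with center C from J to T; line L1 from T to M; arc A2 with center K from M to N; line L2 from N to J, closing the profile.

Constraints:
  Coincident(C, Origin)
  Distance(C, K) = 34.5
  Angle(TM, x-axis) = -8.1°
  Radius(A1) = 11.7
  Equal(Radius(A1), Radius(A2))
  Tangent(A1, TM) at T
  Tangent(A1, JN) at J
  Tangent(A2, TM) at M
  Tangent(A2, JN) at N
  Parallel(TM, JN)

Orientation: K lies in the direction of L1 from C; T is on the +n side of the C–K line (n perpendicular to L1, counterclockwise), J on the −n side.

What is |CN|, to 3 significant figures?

36.4

The slot axis is L1's direction at -8.1°, so u = (cos -8.1°, sin -8.1°) = (0.990, -0.141) and n = (−sin -8.1°, cos -8.1°) = (0.141, 0.990). C is at the origin and K lies 34.5 along u from C, so K = 34.5·u = (34.2, -4.86). Tangency of A1 to both parallel lines with radius 11.7 puts T and J at C ± 11.7·n: T = (1.65, 11.6), J = (-1.65, -11.6). Equal radii place M and N the same way about K: M = K + 11.7·n = (35.8, 6.72), N = K − 11.7·n = (32.5, -16.4). Then |CN| = |N − C| = 36.4.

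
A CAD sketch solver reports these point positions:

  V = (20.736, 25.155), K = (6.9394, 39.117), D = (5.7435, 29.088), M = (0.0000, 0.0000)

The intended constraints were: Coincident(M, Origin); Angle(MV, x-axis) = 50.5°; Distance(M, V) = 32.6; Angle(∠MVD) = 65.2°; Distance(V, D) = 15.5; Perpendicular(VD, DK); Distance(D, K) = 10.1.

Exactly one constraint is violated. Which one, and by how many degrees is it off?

Perpendicular(VD, DK) — off by 7.90°.

M = (0.00, 0.00) ✓; MV at 50.50° ✓; |MV| = 32.60 ✓; ∠MVD = 65.20° ✓; |VD| = 15.50 ✓; ∠(VD, DK) = 82.10° ✗; |DK| = 10.10 ✓.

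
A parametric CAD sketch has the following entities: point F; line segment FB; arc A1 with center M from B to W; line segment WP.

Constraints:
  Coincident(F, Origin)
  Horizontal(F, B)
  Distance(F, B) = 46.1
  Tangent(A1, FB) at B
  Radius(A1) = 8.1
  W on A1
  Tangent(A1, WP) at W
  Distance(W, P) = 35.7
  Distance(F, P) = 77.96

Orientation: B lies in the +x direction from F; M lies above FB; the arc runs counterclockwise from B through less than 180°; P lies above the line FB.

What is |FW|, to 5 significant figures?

53.627

Checks: |MW| = 8.100 ✓; ∠(MW, WP) = 90.00° ✓; |WP| = 35.70 ✓; |FP| = 77.96 ✓.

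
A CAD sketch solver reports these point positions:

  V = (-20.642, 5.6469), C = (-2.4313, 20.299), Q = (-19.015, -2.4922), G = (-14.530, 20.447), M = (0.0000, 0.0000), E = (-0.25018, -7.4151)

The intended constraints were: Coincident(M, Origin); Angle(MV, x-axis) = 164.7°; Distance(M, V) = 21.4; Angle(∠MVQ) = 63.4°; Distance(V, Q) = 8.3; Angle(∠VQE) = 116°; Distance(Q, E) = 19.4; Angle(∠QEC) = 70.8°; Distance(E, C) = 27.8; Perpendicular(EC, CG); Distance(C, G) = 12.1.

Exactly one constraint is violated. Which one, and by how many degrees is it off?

Perpendicular(EC, CG) — off by 5.20°.

M = (0.00, 0.00) ✓; MV at 164.7° ✓; |MV| = 21.40 ✓; ∠MVQ = 63.40° ✓; |VQ| = 8.300 ✓; ∠VQE = 116.0° ✓; |QE| = 19.40 ✓; ∠QEC = 70.80° ✓; |EC| = 27.80 ✓; ∠(EC, CG) = 84.80° ✗; |CG| = 12.10 ✓.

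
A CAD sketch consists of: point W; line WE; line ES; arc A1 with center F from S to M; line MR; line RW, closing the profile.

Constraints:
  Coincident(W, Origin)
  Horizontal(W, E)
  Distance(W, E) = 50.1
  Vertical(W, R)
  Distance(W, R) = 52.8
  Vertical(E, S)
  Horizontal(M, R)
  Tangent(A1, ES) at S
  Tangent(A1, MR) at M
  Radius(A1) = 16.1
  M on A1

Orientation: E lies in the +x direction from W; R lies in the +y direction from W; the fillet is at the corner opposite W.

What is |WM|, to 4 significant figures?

62.80

The virtual corner opposite W is at (50.10, 52.80). The tangent condition forces FS to be normal to ES and since A1 is tangent to MR there, FM ⟂ MR, with radius 16.1, so the center F sits 16.1 in from both sides at F = (34.00, 36.70). That places the tangent points at S = (50.10, 36.70) on ES and M = (34.00, 52.80) on MR. Then |WM| = |M − W| = 62.80.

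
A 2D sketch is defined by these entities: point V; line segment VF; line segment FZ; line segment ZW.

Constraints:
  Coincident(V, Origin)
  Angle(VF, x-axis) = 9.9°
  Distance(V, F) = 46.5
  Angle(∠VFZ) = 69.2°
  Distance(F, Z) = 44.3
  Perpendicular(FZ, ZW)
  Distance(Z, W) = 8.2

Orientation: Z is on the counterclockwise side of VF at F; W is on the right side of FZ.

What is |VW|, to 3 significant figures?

58.7

V is at the origin; VF runs at 9.9° with length 46.5, so F = 46.5·(cos 9.9°, sin 9.9°) = (45.8, 7.99). ∠VFZ = 69.2°, so FZ runs at 9.9° + (180° − 69.2°) = 121° from the x-axis; with |FZ| = 44.3, Z = F + 44.3·(cos 121°, sin 121°) = (23.2, 46.1). The perpendicularity gives ZW at right angles to FZ; with |ZW| = 8.2 on the right of FZ, W = Z + 8.2·(0.860, 0.511) = (30.2, 50.3). Then |VW| = |W − V| = 58.7.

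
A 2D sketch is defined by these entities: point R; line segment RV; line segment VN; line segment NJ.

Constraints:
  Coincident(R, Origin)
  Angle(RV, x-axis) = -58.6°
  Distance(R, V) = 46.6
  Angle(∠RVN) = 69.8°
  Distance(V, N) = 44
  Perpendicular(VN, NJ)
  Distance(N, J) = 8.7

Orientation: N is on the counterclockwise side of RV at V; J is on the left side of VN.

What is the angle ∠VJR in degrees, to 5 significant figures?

62.643°

∠RVN = 69.8°, so VN runs at -58.6° + (180° − 69.8°) = 51.600° from the x-axis; with |VN| = 44.0, N = V + 44.0·(cos 51.600°, sin 51.600°) = (51.610, -5.2930). VN ⟂ NJ; with |NJ| = 8.7 on the left of VN, J = N + 8.7·(-0.78369, 0.62115) = (44.791, 0.11103). Then cos ∠VJR = JV·JR / (|JV||JR|), giving 62.643°.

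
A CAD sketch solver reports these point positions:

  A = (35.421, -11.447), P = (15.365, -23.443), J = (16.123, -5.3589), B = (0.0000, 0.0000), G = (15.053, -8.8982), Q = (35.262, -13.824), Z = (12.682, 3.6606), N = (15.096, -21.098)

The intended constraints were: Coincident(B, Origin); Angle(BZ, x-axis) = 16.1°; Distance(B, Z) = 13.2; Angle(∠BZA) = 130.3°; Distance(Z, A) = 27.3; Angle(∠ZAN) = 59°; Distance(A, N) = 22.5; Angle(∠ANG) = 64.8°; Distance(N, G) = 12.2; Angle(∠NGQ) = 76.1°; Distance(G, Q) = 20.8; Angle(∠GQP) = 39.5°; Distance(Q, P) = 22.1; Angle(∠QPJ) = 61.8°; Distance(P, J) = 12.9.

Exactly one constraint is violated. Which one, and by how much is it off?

Distance(P, J) = 12.9 — off by 5.20.

B = (0.00, 0.00) ✓; BZ at 16.10° ✓; |BZ| = 13.20 ✓; ∠BZA = 130.3° ✓; |ZA| = 27.30 ✓; ∠ZAN = 59.00° ✓; |AN| = 22.50 ✓; ∠ANG = 64.80° ✓; |NG| = 12.20 ✓; ∠NGQ = 76.10° ✓; |GQ| = 20.80 ✓; ∠GQP = 39.50° ✓; |QP| = 22.10 ✓; ∠QPJ = 61.80° ✓; |PJ| = 18.10 ✗.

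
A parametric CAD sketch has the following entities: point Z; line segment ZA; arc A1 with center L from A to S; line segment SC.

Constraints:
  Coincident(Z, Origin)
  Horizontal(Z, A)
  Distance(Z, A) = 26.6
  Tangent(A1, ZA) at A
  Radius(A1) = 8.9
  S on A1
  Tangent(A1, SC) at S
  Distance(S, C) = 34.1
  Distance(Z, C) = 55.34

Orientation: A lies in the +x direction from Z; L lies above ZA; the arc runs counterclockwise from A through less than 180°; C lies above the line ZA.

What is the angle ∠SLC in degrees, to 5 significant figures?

75.372°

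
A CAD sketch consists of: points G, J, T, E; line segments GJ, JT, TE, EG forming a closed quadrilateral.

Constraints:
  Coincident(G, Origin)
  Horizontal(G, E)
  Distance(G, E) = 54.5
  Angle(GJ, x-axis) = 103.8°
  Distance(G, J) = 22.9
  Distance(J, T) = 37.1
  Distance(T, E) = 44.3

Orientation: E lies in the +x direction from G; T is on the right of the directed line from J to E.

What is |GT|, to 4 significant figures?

15.75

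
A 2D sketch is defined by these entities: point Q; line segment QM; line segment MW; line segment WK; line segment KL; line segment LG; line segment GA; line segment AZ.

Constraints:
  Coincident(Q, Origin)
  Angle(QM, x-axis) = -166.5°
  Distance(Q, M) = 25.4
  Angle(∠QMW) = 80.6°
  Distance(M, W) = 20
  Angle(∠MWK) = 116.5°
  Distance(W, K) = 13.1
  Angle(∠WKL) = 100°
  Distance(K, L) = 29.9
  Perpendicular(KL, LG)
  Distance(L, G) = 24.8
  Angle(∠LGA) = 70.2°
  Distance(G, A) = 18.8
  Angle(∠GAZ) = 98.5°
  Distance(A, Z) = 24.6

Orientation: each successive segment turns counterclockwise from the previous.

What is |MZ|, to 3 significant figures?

30.7

Q is at the origin; QM runs at -166.5° with length 25.4, so M = (-24.7, -5.93). ∠QMW = 80.6° gives MW at -67.1° from the x-axis; with |MW| = 20.0, W = (-16.9, -24.4). ∠MWK = 116.5° gives WK at -3.60° from the x-axis; with |WK| = 13.1, K = (-3.84, -25.2). ∠WKL = 100.0° gives KL at 76.4° from the x-axis; with |KL| = 29.9, L = (3.19, 3.89). KL ⟂ LG, so LG runs at 166°; with |LG| = 24.8, G = (-20.9, 9.72). ∠LGA = 70.2° gives GA at -83.8° from the x-axis; with |GA| = 18.8, A = (-18.9, -8.97). ∠GAZ = 98.5° gives AZ at -2.30° from the x-axis; with |AZ| = 24.6, Z = (5.70, -9.96). Then |MZ| = |Z − M| = 30.7.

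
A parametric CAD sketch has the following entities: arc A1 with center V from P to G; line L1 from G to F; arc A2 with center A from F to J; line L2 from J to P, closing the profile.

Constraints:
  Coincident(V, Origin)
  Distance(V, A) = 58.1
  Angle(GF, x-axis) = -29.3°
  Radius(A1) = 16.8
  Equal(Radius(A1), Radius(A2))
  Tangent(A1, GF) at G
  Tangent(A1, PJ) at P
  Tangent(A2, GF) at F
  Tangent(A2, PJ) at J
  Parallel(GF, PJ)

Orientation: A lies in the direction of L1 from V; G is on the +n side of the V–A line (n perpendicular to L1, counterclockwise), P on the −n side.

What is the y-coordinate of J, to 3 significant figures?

-43.1

The slot axis is L1's direction at -29.3°, so u = (cos -29.3°, sin -29.3°) = (0.872, -0.489) and n = (−sin -29.3°, cos -29.3°) = (0.489, 0.872). V is at the origin and A lies 58.1 along u from V, so A = 58.1·u = (50.7, -28.4). Tangency of A1 to both parallel lines with radius 16.8 puts G and P at V ± 16.8·n: G = (8.22, 14.7), P = (-8.22, -14.7). Equal radii place F and J the same way about A: F = A + 16.8·n = (58.9, -13.8), J = A − 16.8·n = (42.4, -43.1). So J.y = -43.1.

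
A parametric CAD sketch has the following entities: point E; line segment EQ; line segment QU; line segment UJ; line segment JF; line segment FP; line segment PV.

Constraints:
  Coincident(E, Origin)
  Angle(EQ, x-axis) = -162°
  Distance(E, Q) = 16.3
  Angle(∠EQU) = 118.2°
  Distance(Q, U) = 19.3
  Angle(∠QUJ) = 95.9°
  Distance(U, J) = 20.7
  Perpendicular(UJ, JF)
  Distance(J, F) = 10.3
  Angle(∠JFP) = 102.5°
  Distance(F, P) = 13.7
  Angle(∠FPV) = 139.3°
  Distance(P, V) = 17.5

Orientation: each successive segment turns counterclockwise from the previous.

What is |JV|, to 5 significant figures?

29.228

∠JFP = 102.5° gives FP at 151.40° from the x-axis; with |FP| = 13.7, P = (-8.2039, -13.318). ∠FPV = 139.3° gives PV at -167.90° from the x-axis; with |PV| = 17.5, V = (-25.315, -16.987). Then |JV| = |V − J| = 29.228.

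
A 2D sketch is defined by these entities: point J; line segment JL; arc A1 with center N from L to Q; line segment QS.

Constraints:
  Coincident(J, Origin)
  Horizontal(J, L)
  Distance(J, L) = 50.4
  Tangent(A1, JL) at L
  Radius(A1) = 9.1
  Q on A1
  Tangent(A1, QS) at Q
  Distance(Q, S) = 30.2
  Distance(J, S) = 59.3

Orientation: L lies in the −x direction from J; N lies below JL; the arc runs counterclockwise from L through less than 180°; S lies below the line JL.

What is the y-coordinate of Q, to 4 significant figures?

-13.48

Checks: |NQ| = 9.100 ✓; ∠(NQ, QS) = 90.00° ✓; |QS| = 30.20 ✓; |JS| = 59.30 ✓.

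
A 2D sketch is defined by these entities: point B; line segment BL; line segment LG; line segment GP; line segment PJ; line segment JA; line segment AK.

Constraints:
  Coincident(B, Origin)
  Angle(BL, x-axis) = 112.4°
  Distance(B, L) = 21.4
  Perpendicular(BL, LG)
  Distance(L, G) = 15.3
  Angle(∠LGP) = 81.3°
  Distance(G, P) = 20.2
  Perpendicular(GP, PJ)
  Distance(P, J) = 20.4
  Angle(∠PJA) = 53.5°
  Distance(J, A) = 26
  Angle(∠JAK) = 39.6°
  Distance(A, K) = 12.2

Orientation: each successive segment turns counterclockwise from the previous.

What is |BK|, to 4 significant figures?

14.20

B is at the origin; BL runs at 112.4° with length 21.4, so L = (-8.155, 19.79). BL is perpendicular to LG, so LG runs at -157.6°; with |LG| = 15.3, G = (-22.30, 13.95). ∠LGP = 81.3° gives GP at -58.90° from the x-axis; with |GP| = 20.2, P = (-11.87, -3.342). The perpendicularity gives PJ at right angles to GP, so PJ runs at 31.10°; with |PJ| = 20.4, J = (5.601, 7.196). ∠PJA = 53.5° gives JA at 157.6° from the x-axis; with |JA| = 26.0, A = (-18.44, 17.10). ∠JAK = 39.6° gives AK at -62.00° from the x-axis; with |AK| = 12.2, K = (-12.71, 6.331). Then |BK| = |K − B| = 14.20.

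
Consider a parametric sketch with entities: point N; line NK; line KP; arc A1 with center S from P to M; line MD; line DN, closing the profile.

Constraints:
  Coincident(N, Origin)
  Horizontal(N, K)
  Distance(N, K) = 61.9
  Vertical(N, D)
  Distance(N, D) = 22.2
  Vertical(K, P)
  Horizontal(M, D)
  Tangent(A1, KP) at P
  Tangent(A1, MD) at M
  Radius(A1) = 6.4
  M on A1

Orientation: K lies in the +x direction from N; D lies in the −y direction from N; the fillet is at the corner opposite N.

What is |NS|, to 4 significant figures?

57.71

N is at the origin; NK is horizontal with |NK| = 61.9 and K on the +x side, so K = (61.90, 0.000). N and D share the same x with |ND| = 22.2 and D on the −y side, so D = (0.000, -22.20). The virtual corner opposite N is at (61.90, -22.20). A1 meets KP tangentially, so SP is at right angles to KP and since A1 is tangent to MD there, SM ⟂ MD, with radius 6.4, so the center S sits 6.4 in from both sides at S = (55.50, -15.80). Then |NS| = |S − N| = 57.71.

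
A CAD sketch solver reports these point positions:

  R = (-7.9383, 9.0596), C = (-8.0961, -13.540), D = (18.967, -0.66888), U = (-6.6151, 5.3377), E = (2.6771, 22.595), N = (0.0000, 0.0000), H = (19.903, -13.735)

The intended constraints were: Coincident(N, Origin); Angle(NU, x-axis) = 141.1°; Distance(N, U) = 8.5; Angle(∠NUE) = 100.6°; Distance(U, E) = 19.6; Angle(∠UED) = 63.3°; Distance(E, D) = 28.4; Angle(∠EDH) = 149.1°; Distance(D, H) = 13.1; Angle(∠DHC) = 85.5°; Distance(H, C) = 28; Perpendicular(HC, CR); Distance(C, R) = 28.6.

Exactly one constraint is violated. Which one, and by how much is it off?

Distance(C, R) = 28.6 — off by 6.00.

N = (0.00, 0.00) ✓; NU at 141.1° ✓; |NU| = 8.500 ✓; ∠NUE = 100.6° ✓; |UE| = 19.60 ✓; ∠UED = 63.30° ✓; |ED| = 28.40 ✓; ∠EDH = 149.1° ✓; |DH| = 13.10 ✓; ∠DHC = 85.50° ✓; |HC| = 28.00 ✓; ∠(HC, CR) = 90.00° ✓; |CR| = 22.60 ✗.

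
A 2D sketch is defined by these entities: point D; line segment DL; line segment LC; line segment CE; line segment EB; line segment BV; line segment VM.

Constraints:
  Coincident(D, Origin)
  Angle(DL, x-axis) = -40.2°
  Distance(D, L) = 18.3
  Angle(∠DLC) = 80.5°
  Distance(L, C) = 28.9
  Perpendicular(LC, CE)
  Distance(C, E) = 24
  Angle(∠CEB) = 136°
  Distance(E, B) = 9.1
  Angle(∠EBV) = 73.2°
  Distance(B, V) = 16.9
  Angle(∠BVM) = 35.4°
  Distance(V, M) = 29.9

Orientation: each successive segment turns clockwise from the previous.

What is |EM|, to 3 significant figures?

13.3

∠EBV = 73.2° gives BV at -20.5° from the x-axis; with |BV| = 16.9, V = (-7.17, -9.04). ∠BVM = 35.4° gives VM at -165° from the x-axis; with |VM| = 29.9, M = (-36.1, -16.7). Then |EM| = |M − E| = 13.3.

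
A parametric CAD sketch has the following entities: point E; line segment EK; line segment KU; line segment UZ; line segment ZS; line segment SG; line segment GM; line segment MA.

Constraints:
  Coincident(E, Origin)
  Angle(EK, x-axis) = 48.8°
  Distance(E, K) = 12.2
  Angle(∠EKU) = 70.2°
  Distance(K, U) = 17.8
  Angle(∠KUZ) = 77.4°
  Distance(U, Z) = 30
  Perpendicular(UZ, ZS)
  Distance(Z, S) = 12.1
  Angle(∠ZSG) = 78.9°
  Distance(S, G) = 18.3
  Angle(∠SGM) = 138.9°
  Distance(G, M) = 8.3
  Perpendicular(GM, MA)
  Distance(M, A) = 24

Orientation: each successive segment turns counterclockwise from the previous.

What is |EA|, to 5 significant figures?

26.290

E is at the origin; EK runs at 48.8° with length 12.2, so K = (8.0360, 9.1795). ∠EKU = 70.2° gives KU at 158.60° from the x-axis; with |KU| = 17.8, U = (-8.5368, 15.674). ∠KUZ = 77.4° gives UZ at -98.800° from the x-axis; with |UZ| = 30.0, Z = (-13.126, -13.973). UZ is perpendicular to ZS, so ZS runs at -8.8000°; with |ZS| = 12.1, S = (-1.1688, -15.824). ∠ZSG = 78.9° gives SG at 92.300° from the x-axis; with |SG| = 18.3, G = (-1.9032, 2.4615). ∠SGM = 138.9° gives GM at 133.40° from the x-axis; with |GM| = 8.3, M = (-7.6060, 8.4921). GM is perpendicular to MA, so MA runs at -136.60°; with |MA| = 24.0, A = (-25.044, -7.9980). Then |EA| = |A − E| = 26.290.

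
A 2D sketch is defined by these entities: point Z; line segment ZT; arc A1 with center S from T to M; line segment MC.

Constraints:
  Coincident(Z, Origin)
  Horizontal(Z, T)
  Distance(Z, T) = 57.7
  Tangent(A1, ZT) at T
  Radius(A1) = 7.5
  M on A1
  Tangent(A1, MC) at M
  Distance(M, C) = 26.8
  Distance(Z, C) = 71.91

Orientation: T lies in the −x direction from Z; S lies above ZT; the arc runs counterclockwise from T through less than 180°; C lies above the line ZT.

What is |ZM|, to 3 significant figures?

52.1

Z is at the origin; ZT is horizontal with |ZT| = 57.7 and T on the −x side, so T = (-57.7, 0.00). Tangency of A1 to ZT means the radius ST is perpendicular to ZT, so S = T + (0, 7.5) = (-57.7, 7.50). Since SM ⟂ MC (tangency), |SC| = √(7.5² + 26.8²) = 27.8 regardless of where M sits on A1. So C lies on both circle(Z, 71.91) and circle(S, 27.8); the above-ZT intersection is C = (-62.9, 34.8). M is the foot of the tangent from C: M = (-51.0, 10.8).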